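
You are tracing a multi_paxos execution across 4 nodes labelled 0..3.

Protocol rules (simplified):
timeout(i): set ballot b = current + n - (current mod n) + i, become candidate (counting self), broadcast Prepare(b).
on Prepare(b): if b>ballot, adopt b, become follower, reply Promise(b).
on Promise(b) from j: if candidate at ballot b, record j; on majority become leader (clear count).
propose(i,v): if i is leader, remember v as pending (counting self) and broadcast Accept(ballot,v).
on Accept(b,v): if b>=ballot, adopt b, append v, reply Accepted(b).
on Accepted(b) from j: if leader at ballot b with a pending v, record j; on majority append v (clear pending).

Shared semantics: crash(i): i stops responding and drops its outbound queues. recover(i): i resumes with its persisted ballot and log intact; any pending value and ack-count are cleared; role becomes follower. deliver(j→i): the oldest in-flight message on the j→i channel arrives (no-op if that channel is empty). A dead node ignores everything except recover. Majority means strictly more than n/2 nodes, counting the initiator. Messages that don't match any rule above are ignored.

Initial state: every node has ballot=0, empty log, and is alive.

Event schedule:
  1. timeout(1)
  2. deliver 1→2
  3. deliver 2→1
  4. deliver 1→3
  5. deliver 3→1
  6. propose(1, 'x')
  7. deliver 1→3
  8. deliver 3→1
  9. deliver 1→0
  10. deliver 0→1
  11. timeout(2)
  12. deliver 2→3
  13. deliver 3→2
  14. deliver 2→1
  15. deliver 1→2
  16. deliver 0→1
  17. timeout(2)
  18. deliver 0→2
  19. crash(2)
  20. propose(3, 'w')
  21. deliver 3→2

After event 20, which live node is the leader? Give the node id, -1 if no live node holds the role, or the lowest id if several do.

-1

[1] timeout(1) → N1(cand b5 [-])
[2] deliver 1→2 → N2(foll b5 [-])
[3] deliver 2→1 → ∅
[4] deliver 1→3 → N3(foll b5 [-])
[5] deliver 3→1 → N1(lead b5 [-])
[6] propose(1,'x') → ∅
[7] deliver 1→3 → N3(foll b5 [x])
[8] deliver 3→1 → ∅
[9] deliver 1→0 → N0(foll b5 [-])
[10] deliver 0→1 → ∅
[11] timeout(2) → N2(cand b10 [-])
[12] deliver 2→3 → N3(foll b10 [x])
[13] deliver 3→2 → ∅
[14] deliver 2→1 → N1(foll b10 [-])
[15] deliver 1→2 → ∅
[16] deliver 0→1 → ∅
[17] timeout(2) → N2(cand b14 [-])
[18] deliver 0→2 → ∅
[19] crash(2) → N2(✗cand b14 [-])
[20] propose(3,'w') → ∅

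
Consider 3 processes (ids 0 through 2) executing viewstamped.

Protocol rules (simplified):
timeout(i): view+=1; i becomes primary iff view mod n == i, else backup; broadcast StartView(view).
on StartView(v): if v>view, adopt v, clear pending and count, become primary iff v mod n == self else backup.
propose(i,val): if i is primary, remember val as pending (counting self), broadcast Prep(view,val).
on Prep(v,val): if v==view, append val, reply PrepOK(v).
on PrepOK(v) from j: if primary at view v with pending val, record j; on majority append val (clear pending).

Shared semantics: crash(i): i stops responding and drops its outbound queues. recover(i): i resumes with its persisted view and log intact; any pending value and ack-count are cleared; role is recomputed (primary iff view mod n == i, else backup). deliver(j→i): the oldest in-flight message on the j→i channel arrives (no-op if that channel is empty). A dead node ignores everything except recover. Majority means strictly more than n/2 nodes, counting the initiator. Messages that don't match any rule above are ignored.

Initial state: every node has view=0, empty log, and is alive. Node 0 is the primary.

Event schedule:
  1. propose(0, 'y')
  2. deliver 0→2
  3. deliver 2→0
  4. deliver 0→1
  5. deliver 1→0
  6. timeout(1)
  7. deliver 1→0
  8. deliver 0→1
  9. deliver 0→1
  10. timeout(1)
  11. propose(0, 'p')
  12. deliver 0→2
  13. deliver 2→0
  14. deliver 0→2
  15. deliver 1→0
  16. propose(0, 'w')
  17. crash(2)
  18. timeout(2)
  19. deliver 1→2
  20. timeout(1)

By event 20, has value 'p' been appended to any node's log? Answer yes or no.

step 1 propose(0,'y'): —
step 2 deliver 0→2: 2={back,v=0,log=y}
step 3 deliver 2→0: 0={prim,v=0,log=y}
step 4 deliver 0→1: 1={back,v=0,log=y}
step 5 deliver 1→0: —
step 6 timeout(1): 1={prim,v=1,log=y}
step 7 deliver 1→0: 0={back,v=1,log=y}
step 8 deliver 0→1: —
step 9 deliver 0→1: —
step 10 timeout(1): 1={back,v=2,log=y}
step 11 propose(0,'p'): —
step 12 deliver 0→2: —
step 13 deliver 2→0: —
step 14 deliver 0→2: —
step 15 deliver 1→0: 0={back,v=2,log=y}
step 16 propose(0,'w'): —
step 17 crash(2): 2={✗back,v=0,log=y}
step 18 timeout(2): —
step 19 deliver 1→2: —
step 20 timeout(1): 1={back,v=3,log=y}

no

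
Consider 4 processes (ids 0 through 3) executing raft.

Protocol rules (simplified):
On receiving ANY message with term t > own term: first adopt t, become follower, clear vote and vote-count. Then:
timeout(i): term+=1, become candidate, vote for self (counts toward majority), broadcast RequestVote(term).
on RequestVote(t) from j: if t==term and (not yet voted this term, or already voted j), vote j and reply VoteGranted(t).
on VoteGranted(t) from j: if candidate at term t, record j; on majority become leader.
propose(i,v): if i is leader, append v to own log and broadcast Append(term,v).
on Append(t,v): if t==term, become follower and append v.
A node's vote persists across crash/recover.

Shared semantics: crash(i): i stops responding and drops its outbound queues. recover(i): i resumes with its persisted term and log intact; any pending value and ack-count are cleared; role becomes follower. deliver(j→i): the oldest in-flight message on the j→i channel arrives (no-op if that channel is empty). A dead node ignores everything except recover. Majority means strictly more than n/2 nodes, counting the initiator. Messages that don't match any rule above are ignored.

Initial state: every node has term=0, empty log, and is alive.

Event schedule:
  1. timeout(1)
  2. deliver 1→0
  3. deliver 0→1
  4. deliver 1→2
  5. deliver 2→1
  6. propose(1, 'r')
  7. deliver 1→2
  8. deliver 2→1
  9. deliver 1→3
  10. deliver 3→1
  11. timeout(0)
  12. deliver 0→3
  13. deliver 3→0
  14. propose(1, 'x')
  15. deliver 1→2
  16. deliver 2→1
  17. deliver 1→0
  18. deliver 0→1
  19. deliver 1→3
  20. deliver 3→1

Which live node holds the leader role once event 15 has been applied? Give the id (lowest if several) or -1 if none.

1

[1] timeout(1) → N1(cand t1 [-])
[2] deliver 1→0 → N0(foll t1 [-])
[3] deliver 0→1 → ∅
[4] deliver 1→2 → N2(foll t1 [-])
[5] deliver 2→1 → N1(lead t1 [-])
[6] propose(1,'r') → N1(lead t1 [r])
[7] deliver 1→2 → N2(foll t1 [r])
[8] deliver 2→1 → ∅
[9] deliver 1→3 → N3(foll t1 [-])
[10] deliver 3→1 → ∅
[11] timeout(0) → N0(cand t2 [-])
[12] deliver 0→3 → N3(foll t2 [-])
[13] deliver 3→0 → ∅
[14] propose(1,'x') → N1(lead t1 [r,x])
[15] deliver 1→2 → N2(foll t1 [r,x])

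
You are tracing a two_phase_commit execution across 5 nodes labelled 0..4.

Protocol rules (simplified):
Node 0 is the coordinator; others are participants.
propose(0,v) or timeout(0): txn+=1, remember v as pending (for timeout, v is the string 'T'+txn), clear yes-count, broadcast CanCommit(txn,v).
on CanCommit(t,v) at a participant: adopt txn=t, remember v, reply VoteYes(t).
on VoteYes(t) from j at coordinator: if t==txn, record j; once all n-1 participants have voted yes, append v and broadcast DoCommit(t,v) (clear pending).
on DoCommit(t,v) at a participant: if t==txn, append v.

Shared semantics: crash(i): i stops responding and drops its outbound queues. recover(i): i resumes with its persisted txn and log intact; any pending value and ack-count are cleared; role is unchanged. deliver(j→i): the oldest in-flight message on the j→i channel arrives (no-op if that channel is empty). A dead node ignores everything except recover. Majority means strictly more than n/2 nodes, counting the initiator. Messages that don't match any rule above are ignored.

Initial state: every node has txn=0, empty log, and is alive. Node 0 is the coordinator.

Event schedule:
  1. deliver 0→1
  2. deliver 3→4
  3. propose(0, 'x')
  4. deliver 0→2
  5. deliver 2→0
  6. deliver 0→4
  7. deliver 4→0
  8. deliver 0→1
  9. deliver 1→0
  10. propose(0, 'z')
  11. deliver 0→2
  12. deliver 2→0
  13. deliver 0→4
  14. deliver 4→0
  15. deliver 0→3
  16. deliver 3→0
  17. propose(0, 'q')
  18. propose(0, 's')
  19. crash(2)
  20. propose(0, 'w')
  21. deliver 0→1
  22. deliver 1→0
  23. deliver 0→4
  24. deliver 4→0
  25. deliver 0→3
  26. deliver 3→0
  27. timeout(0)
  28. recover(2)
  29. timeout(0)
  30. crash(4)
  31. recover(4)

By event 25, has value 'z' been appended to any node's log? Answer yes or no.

[1] deliver 0→1 → ∅
[2] deliver 3→4 → ∅
[3] propose(0,'x') → N0(coor t1 [-])
[4] deliver 0→2 → N2(part t1 [-])
[5] deliver 2→0 → ∅
[6] deliver 0→4 → N4(part t1 [-])
[7] deliver 4→0 → ∅
[8] deliver 0→1 → N1(part t1 [-])
[9] deliver 1→0 → ∅
[10] propose(0,'z') → N0(coor t2 [-])
[11] deliver 0→2 → N2(part t2 [-])
[12] deliver 2→0 → ∅
[13] deliver 0→4 → N4(part t2 [-])
[14] deliver 4→0 → ∅
[15] deliver 0→3 → N3(part t1 [-])
[16] deliver 3→0 → ∅
[17] propose(0,'q') → N0(coor t3 [-])
[18] propose(0,'s') → N0(coor t4 [-])
[19] crash(2) → N2(✗part t2 [-])
[20] propose(0,'w') → N0(coor t5 [-])
[21] deliver 0→1 → N1(part t2 [-])
[22] deliver 1→0 → ∅
[23] deliver 0→4 → N4(part t3 [-])
[24] deliver 4→0 → ∅
[25] deliver 0→3 → N3(part t2 [-])

no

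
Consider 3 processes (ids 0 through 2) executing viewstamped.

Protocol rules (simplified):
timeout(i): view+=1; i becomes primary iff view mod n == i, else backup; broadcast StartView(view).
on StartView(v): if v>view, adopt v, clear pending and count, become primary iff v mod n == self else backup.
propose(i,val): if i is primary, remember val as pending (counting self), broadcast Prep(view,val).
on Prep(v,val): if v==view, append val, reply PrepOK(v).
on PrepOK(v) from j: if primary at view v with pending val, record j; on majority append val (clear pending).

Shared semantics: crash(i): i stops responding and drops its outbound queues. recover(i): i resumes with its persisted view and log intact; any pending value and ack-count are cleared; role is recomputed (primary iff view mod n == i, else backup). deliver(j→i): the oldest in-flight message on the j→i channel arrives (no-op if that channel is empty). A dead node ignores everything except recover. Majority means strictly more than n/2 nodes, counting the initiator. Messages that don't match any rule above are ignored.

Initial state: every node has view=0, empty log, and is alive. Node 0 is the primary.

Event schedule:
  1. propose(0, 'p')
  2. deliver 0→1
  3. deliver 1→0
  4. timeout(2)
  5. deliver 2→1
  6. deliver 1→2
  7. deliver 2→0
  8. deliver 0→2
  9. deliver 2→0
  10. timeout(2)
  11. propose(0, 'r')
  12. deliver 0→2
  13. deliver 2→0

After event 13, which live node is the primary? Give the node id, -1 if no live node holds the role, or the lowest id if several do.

1

[1] propose(0,'p') → ∅
[2] deliver 0→1 → N1(back v0 [p])
[3] deliver 1→0 → N0(prim v0 [p])
[4] timeout(2) → N2(back v1 [-])
[5] deliver 2→1 → N1(prim v1 [p])
[6] deliver 1→2 → ∅
[7] deliver 2→0 → N0(back v1 [p])
[8] deliver 0→2 → ∅
[9] deliver 2→0 → ∅
[10] timeout(2) → N2(prim v2 [-])
[11] propose(0,'r') → ∅
[12] deliver 0→2 → ∅
[13] deliver 2→0 → N0(back v2 [p])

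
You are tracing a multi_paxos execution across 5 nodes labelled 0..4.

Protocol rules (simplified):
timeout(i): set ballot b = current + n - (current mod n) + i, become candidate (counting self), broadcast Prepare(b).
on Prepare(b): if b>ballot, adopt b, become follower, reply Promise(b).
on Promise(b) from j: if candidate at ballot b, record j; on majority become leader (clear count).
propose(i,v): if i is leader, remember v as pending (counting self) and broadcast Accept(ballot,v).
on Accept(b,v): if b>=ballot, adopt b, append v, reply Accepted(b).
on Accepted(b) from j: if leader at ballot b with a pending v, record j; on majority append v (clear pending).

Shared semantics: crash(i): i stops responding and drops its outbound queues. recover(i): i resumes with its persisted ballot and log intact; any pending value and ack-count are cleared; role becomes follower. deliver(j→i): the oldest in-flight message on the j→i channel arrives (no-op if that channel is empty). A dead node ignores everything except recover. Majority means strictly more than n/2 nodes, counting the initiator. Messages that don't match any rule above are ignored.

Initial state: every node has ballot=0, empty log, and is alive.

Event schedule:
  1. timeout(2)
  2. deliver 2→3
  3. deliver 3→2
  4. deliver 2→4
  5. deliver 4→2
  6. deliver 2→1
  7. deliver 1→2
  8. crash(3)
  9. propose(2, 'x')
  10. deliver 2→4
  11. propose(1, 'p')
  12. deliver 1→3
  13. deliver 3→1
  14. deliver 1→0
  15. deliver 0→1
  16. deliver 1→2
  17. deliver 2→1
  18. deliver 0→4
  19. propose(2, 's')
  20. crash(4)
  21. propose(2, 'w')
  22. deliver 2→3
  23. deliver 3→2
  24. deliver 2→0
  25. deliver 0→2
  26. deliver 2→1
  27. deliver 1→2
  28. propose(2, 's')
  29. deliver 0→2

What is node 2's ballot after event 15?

[1] timeout(2) → N2(cand b7 [-])
[2] deliver 2→3 → N3(foll b7 [-])
[3] deliver 3→2 → ∅
[4] deliver 2→4 → N4(foll b7 [-])
[5] deliver 4→2 → N2(lead b7 [-])
[6] deliver 2→1 → N1(foll b7 [-])
[7] deliver 1→2 → ∅
[8] crash(3) → N3(✗foll b7 [-])
[9] propose(2,'x') → ∅
[10] deliver 2→4 → N4(foll b7 [x])
[11] propose(1,'p') → ∅
[12] deliver 1→3 → ∅
[13] deliver 3→1 → ∅
[14] deliver 1→0 → ∅
[15] deliver 0→1 → ∅

7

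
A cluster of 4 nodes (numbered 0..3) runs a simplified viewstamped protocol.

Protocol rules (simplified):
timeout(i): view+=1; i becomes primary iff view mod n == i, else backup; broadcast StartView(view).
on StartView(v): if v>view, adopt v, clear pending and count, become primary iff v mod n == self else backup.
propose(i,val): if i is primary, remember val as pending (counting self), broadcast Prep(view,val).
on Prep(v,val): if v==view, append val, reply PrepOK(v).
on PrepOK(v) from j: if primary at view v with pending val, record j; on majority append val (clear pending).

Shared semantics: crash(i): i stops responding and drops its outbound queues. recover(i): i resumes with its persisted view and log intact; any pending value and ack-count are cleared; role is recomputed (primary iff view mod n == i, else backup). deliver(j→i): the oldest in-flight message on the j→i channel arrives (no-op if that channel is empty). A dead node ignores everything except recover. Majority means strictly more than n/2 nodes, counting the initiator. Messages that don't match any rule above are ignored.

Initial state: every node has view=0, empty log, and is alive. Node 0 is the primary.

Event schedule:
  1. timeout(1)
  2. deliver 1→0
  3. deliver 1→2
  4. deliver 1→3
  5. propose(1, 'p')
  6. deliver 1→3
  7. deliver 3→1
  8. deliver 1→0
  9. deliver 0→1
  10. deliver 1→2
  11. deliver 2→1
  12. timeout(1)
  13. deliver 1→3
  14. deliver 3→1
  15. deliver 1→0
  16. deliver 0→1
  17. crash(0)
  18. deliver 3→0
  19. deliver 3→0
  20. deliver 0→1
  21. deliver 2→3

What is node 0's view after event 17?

step 1 timeout(1): 1={prim,v=1,log=-}
step 2 deliver 1→0: 0={back,v=1,log=-}
step 3 deliver 1→2: 2={back,v=1,log=-}
step 4 deliver 1→3: 3={back,v=1,log=-}
step 5 propose(1,'p'): —
step 6 deliver 1→3: 3={back,v=1,log=p}
step 7 deliver 3→1: —
step 8 deliver 1→0: 0={back,v=1,log=p}
step 9 deliver 0→1: 1={prim,v=1,log=p}
step 10 deliver 1→2: 2={back,v=1,log=p}
step 11 deliver 2→1: —
step 12 timeout(1): 1={back,v=2,log=p}
step 13 deliver 1→3: 3={back,v=2,log=p}
step 14 deliver 3→1: —
step 15 deliver 1→0: 0={back,v=2,log=p}
step 16 deliver 0→1: —
step 17 crash(0): 0={✗back,v=2,log=p}

2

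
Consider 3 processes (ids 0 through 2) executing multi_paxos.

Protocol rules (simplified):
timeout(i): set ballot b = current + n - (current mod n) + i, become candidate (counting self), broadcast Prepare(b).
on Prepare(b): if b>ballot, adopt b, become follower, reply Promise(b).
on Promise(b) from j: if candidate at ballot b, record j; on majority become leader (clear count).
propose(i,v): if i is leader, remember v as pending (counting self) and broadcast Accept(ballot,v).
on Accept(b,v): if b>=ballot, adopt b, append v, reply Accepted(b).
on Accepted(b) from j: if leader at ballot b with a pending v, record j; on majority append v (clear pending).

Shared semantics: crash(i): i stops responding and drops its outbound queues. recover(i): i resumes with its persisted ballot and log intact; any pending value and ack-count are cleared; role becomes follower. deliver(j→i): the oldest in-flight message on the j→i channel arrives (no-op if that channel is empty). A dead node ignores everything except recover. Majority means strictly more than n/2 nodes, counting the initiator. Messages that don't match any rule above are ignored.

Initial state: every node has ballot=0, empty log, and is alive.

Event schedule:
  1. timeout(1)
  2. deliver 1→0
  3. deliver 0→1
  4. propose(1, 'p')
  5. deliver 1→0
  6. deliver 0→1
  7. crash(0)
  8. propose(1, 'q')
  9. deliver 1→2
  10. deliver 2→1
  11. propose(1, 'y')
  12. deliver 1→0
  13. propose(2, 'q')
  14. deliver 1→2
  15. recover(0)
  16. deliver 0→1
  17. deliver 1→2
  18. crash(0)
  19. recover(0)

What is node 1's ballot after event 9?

[1] timeout(1) → N1(cand b4 [-])
[2] deliver 1→0 → N0(foll b4 [-])
[3] deliver 0→1 → N1(lead b4 [-])
[4] propose(1,'p') → ∅
[5] deliver 1→0 → N0(foll b4 [p])
[6] deliver 0→1 → N1(lead b4 [p])
[7] crash(0) → N0(✗foll b4 [p])
[8] propose(1,'q') → ∅
[9] deliver 1→2 → N2(foll b4 [-])

4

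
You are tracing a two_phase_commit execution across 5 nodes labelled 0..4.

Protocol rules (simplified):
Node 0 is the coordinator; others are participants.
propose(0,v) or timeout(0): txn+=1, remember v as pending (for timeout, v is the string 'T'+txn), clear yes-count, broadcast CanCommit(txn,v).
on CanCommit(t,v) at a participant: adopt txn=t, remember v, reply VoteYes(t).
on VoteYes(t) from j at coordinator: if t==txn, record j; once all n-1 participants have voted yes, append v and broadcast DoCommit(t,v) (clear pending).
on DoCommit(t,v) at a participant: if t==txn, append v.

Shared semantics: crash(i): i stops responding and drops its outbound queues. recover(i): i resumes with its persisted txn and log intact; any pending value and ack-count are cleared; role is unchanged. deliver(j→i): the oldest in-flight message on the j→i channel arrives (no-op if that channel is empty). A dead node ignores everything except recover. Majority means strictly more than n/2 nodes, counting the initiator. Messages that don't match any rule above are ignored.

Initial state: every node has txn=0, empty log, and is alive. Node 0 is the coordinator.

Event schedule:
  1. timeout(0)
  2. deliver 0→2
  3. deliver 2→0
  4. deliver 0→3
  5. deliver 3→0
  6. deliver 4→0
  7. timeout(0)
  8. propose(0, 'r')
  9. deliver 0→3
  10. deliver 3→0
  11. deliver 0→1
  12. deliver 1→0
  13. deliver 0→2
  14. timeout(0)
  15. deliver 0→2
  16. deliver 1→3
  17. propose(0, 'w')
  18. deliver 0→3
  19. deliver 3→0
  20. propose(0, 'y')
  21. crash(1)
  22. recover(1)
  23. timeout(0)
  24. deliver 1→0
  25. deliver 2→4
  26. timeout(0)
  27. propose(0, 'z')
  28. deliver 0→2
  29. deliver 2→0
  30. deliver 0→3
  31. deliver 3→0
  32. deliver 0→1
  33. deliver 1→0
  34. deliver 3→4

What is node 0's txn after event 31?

step 1 timeout(0): 0={coor,t=1,log=-}
step 2 deliver 0→2: 2={part,t=1,log=-}
step 3 deliver 2→0: —
step 4 deliver 0→3: 3={part,t=1,log=-}
step 5 deliver 3→0: —
step 6 deliver 4→0: —
step 7 timeout(0): 0={coor,t=2,log=-}
step 8 propose(0,'r'): 0={coor,t=3,log=-}
step 9 deliver 0→3: 3={part,t=2,log=-}
step 10 deliver 3→0: —
step 11 deliver 0→1: 1={part,t=1,log=-}
step 12 deliver 1→0: —
step 13 deliver 0→2: 2={part,t=2,log=-}
step 14 timeout(0): 0={coor,t=4,log=-}
step 15 deliver 0→2: 2={part,t=3,log=-}
step 16 deliver 1→3: —
step 17 propose(0,'w'): 0={coor,t=5,log=-}
step 18 deliver 0→3: 3={part,t=3,log=-}
step 19 deliver 3→0: —
step 20 propose(0,'y'): 0={coor,t=6,log=-}
step 21 crash(1): 1={✗part,t=1,log=-}
step 22 recover(1): 1={part,t=1,log=-}
step 23 timeout(0): 0={coor,t=7,log=-}
step 24 deliver 1→0: —
step 25 deliver 2→4: —
step 26 timeout(0): 0={coor,t=8,log=-}
step 27 propose(0,'z'): 0={coor,t=9,log=-}
step 28 deliver 0→2: 2={part,t=4,log=-}
step 29 deliver 2→0: —
step 30 deliver 0→3: 3={part,t=4,log=-}
step 31 deliver 3→0: —

9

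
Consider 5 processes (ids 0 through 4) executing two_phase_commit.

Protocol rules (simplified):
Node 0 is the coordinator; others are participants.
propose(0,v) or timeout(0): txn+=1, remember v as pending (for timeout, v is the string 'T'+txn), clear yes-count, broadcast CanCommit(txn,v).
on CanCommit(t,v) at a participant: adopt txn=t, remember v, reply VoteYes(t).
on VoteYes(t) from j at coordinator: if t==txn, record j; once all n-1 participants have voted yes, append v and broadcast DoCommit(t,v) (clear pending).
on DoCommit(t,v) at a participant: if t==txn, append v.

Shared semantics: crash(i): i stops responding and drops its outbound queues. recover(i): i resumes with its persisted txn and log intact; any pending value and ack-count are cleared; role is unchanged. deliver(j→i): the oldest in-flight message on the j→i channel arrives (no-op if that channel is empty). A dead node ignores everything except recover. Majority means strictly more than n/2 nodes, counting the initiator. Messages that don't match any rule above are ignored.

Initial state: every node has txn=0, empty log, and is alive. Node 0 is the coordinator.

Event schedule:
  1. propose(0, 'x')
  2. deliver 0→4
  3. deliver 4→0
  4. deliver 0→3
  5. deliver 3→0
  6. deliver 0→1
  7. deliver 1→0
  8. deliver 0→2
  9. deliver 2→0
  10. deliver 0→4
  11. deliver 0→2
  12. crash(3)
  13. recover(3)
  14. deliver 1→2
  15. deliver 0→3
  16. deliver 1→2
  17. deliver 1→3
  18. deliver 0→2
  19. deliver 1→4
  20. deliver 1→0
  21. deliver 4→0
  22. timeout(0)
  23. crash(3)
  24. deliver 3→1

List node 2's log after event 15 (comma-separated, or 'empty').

x

e1 propose(0,'x'): 0[coor,t=1,-]
e2 deliver 0→4: 4[part,t=1,-]
e3 deliver 4→0: ·
e4 deliver 0→3: 3[part,t=1,-]
e5 deliver 3→0: ·
e6 deliver 0→1: 1[part,t=1,-]
e7 deliver 1→0: ·
e8 deliver 0→2: 2[part,t=1,-]
e9 deliver 2→0: 0[coor,t=1,x]
e10 deliver 0→4: 4[part,t=1,x]
e11 deliver 0→2: 2[part,t=1,x]
e12 crash(3): 3[✗part,t=1,-]
e13 recover(3): 3[part,t=1,-]
e14 deliver 1→2: ·
e15 deliver 0→3: 3[part,t=1,x]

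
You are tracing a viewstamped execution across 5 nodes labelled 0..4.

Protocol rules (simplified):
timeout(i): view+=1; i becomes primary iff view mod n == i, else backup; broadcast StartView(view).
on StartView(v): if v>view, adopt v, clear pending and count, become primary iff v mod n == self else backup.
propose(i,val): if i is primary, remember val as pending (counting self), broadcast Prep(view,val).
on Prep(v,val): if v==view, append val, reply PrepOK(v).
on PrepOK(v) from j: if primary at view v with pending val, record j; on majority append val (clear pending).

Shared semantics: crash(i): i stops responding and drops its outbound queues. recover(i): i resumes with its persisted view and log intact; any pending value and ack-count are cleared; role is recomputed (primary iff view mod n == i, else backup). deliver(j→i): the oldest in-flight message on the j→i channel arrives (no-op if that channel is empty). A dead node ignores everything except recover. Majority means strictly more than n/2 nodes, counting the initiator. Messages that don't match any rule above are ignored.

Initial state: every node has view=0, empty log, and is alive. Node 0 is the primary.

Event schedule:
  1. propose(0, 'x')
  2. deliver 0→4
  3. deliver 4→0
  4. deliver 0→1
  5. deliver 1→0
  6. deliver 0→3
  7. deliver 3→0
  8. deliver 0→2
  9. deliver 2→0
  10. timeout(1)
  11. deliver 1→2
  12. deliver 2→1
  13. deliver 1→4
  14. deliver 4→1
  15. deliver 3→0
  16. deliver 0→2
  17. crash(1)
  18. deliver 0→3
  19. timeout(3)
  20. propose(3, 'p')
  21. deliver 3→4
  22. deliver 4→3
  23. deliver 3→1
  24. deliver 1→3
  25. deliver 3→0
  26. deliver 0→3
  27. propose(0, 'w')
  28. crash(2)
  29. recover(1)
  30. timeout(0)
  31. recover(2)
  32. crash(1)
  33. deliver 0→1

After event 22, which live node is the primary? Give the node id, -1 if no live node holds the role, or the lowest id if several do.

[1] propose(0,'x') → ∅
[2] deliver 0→4 → N4(back v0 [x])
[3] deliver 4→0 → ∅
[4] deliver 0→1 → N1(back v0 [x])
[5] deliver 1→0 → N0(prim v0 [x])
[6] deliver 0→3 → N3(back v0 [x])
[7] deliver 3→0 → ∅
[8] deliver 0→2 → N2(back v0 [x])
[9] deliver 2→0 → ∅
[10] timeout(1) → N1(prim v1 [x])
[11] deliver 1→2 → N2(back v1 [x])
[12] deliver 2→1 → ∅
[13] deliver 1→4 → N4(back v1 [x])
[14] deliver 4→1 → ∅
[15] deliver 3→0 → ∅
[16] deliver 0→2 → ∅
[17] crash(1) → N1(✗prim v1 [x])
[18] deliver 0→3 → ∅
[19] timeout(3) → N3(back v1 [x])
[20] propose(3,'p') → ∅
[21] deliver 3→4 → ∅
[22] deliver 4→3 → ∅

0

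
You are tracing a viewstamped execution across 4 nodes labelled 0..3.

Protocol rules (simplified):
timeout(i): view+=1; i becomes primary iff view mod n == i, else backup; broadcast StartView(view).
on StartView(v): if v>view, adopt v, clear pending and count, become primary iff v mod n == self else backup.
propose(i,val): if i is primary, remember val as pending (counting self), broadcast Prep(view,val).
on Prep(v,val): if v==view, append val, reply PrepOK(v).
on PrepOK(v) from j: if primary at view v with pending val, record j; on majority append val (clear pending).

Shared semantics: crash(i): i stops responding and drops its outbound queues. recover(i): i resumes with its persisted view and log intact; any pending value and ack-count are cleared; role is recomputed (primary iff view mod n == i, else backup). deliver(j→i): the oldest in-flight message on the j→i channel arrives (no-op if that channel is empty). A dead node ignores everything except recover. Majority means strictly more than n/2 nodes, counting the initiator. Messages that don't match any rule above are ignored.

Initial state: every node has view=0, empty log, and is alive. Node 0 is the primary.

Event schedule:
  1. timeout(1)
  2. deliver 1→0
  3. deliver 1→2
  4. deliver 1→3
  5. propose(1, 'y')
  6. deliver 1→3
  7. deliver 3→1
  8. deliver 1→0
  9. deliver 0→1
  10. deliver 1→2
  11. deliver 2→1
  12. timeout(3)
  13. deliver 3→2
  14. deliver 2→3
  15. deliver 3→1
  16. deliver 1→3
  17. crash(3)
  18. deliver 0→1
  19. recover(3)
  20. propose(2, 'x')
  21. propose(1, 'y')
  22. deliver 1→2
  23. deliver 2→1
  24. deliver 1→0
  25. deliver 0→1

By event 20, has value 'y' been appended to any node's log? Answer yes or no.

yes

after 1 — timeout(1): n1:prim/v1/[-]
after 2 — deliver 1→0: n0:back/v1/[-]
after 3 — deliver 1→2: n2:back/v1/[-]
after 4 — deliver 1→3: n3:back/v1/[-]
after 5 — propose(1,'y'): ·
after 6 — deliver 1→3: n3:back/v1/[y]
after 7 — deliver 3→1: ·
after 8 — deliver 1→0: n0:back/v1/[y]
after 9 — deliver 0→1: n1:prim/v1/[y]
after 10 — deliver 1→2: n2:back/v1/[y]
after 11 — deliver 2→1: ·
after 12 — timeout(3): n3:back/v2/[y]
after 13 — deliver 3→2: n2:prim/v2/[y]
after 14 — deliver 2→3: ·
after 15 — deliver 3→1: n1:back/v2/[y]
after 16 — deliver 1→3: ·
after 17 — crash(3): n3:✗back/v2/[y]
after 18 — deliver 0→1: ·
after 19 — recover(3): n3:back/v2/[y]
after 20 — propose(2,'x'): ·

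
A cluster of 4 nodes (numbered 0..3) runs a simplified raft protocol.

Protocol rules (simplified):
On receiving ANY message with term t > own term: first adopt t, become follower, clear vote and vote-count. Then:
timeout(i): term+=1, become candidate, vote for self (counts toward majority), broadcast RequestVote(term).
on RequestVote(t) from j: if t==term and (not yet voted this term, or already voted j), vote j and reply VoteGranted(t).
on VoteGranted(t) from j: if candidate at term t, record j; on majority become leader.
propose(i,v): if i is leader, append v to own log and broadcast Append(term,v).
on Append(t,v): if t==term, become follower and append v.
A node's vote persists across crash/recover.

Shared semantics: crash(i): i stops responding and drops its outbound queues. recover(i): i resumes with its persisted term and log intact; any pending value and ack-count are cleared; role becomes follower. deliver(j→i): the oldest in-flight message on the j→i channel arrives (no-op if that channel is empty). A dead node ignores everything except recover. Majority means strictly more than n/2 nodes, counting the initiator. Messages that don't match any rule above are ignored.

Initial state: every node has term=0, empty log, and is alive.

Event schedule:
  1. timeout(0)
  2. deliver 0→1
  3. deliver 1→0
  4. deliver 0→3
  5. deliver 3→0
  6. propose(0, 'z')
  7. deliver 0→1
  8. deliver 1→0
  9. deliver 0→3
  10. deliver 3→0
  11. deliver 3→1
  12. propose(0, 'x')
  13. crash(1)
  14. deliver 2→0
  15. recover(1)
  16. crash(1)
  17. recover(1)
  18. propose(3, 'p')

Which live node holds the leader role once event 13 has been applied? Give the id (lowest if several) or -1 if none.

0

step 1 timeout(0): 0={cand,t=1,log=-}
step 2 deliver 0→1: 1={foll,t=1,log=-}
step 3 deliver 1→0: —
step 4 deliver 0→3: 3={foll,t=1,log=-}
step 5 deliver 3→0: 0={lead,t=1,log=-}
step 6 propose(0,'z'): 0={lead,t=1,log=z}
step 7 deliver 0→1: 1={foll,t=1,log=z}
step 8 deliver 1→0: —
step 9 deliver 0→3: 3={foll,t=1,log=z}
step 10 deliver 3→0: —
step 11 deliver 3→1: —
step 12 propose(0,'x'): 0={lead,t=1,log=z,x}
step 13 crash(1): 1={✗foll,t=1,log=z}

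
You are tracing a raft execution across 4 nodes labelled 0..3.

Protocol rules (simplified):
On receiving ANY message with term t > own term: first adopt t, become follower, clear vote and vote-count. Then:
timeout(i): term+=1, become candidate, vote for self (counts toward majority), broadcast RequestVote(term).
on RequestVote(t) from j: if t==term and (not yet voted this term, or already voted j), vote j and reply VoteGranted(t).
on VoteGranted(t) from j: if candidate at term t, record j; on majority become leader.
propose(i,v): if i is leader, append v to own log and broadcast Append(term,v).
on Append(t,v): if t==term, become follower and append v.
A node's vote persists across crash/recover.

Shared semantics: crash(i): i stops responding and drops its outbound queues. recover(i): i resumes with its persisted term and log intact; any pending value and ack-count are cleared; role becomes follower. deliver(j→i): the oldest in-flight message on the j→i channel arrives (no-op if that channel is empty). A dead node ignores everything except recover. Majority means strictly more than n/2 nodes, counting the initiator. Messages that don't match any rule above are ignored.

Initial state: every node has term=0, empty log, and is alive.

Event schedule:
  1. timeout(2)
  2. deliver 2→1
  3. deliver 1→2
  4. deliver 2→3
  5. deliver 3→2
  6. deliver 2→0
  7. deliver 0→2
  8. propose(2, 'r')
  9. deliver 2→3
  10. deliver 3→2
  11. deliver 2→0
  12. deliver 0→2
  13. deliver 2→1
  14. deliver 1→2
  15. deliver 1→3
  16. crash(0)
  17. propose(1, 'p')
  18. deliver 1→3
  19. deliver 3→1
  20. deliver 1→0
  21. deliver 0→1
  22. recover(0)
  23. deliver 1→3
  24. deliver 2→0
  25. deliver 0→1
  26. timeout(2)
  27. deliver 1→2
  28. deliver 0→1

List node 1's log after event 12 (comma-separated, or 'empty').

after 1 — timeout(2): n2:cand/t1/[-]
after 2 — deliver 2→1: n1:foll/t1/[-]
after 3 — deliver 1→2: ·
after 4 — deliver 2→3: n3:foll/t1/[-]
after 5 — deliver 3→2: n2:lead/t1/[-]
after 6 — deliver 2→0: n0:foll/t1/[-]
after 7 — deliver 0→2: ·
after 8 — propose(2,'r'): n2:lead/t1/[r]
after 9 — deliver 2→3: n3:foll/t1/[r]
after 10 — deliver 3→2: ·
after 11 — deliver 2→0: n0:foll/t1/[r]
after 12 — deliver 0→2: ·

empty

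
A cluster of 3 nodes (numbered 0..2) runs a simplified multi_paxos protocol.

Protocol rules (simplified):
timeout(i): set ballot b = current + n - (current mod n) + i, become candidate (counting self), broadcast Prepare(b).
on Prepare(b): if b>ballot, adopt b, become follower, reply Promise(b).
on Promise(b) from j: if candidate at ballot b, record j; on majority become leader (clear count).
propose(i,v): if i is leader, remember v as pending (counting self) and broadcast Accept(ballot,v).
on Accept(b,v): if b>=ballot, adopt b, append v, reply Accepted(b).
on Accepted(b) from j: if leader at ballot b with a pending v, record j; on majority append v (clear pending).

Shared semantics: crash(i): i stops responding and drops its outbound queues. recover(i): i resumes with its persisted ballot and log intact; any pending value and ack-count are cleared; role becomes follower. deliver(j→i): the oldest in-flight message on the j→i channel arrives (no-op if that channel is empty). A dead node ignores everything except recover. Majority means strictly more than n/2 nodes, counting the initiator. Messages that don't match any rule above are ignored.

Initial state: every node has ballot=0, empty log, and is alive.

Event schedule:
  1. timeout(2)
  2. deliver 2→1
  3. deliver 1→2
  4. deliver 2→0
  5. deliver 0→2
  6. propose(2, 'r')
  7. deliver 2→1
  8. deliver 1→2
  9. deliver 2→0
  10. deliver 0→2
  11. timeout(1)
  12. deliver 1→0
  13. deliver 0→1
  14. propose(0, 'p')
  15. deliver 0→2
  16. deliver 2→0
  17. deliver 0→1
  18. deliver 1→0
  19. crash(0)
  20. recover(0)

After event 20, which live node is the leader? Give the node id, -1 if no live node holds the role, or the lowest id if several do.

1

e1 timeout(2): 2[cand,b=5,-]
e2 deliver 2→1: 1[foll,b=5,-]
e3 deliver 1→2: 2[lead,b=5,-]
e4 deliver 2→0: 0[foll,b=5,-]
e5 deliver 0→2: ·
e6 propose(2,'r'): ·
e7 deliver 2→1: 1[foll,b=5,r]
e8 deliver 1→2: 2[lead,b=5,r]
e9 deliver 2→0: 0[foll,b=5,r]
e10 deliver 0→2: ·
e11 timeout(1): 1[cand,b=7,r]
e12 deliver 1→0: 0[foll,b=7,r]
e13 deliver 0→1: 1[lead,b=7,r]
e14 propose(0,'p'): ·
e15 deliver 0→2: ·
e16 deliver 2→0: ·
e17 deliver 0→1: ·
e18 deliver 1→0: ·
e19 crash(0): 0[✗foll,b=7,r]
e20 recover(0): 0[foll,b=7,r]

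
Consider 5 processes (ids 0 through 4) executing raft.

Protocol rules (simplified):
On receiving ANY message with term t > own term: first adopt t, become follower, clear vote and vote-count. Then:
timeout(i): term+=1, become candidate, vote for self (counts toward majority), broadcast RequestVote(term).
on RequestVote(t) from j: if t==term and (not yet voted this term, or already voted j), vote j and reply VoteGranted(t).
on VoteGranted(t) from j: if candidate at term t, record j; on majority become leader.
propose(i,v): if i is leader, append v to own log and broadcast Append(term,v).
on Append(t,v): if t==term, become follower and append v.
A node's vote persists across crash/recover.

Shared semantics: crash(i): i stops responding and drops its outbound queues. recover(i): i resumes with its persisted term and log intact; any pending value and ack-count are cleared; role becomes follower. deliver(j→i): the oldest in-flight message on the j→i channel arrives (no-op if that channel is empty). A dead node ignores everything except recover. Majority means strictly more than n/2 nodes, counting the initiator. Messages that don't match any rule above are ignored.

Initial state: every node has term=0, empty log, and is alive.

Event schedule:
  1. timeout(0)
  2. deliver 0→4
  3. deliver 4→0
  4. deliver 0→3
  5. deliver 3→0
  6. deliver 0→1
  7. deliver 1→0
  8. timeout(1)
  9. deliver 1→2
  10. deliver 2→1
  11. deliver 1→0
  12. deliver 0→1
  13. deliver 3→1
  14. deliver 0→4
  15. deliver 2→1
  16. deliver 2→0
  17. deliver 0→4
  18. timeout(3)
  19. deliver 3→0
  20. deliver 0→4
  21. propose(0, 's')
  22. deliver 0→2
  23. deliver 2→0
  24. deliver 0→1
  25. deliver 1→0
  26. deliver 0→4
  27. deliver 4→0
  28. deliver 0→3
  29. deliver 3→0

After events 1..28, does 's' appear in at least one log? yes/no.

step 1 timeout(0): 0={cand,t=1,log=-}
step 2 deliver 0→4: 4={foll,t=1,log=-}
step 3 deliver 4→0: —
step 4 deliver 0→3: 3={foll,t=1,log=-}
step 5 deliver 3→0: 0={lead,t=1,log=-}
step 6 deliver 0→1: 1={foll,t=1,log=-}
step 7 deliver 1→0: —
step 8 timeout(1): 1={cand,t=2,log=-}
step 9 deliver 1→2: 2={foll,t=2,log=-}
step 10 deliver 2→1: —
step 11 deliver 1→0: 0={foll,t=2,log=-}
step 12 deliver 0→1: 1={lead,t=2,log=-}
step 13 deliver 3→1: —
step 14 deliver 0→4: —
step 15 deliver 2→1: —
step 16 deliver 2→0: —
step 17 deliver 0→4: —
step 18 timeout(3): 3={cand,t=2,log=-}
step 19 deliver 3→0: —
step 20 deliver 0→4: —
step 21 propose(0,'s'): —
step 22 deliver 0→2: —
step 23 deliver 2→0: —
step 24 deliver 0→1: —
step 25 deliver 1→0: —
step 26 deliver 0→4: —
step 27 deliver 4→0: —
step 28 deliver 0→3: —

no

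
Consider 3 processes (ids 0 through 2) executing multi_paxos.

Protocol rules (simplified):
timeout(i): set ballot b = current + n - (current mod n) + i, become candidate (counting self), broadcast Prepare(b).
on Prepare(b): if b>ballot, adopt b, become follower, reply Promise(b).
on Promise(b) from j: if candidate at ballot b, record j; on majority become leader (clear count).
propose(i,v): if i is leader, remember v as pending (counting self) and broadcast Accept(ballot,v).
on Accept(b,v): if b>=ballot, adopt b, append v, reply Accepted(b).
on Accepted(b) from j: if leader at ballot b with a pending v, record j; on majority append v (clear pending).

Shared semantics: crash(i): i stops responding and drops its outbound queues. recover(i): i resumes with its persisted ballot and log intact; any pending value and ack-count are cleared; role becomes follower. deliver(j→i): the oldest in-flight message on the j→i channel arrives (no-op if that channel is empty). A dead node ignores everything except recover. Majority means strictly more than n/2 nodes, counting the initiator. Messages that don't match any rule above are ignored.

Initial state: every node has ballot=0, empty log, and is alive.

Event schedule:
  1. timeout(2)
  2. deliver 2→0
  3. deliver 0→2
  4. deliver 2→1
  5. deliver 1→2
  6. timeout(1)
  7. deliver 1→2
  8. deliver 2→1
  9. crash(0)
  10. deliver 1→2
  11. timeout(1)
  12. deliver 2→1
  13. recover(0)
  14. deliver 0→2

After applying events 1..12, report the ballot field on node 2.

[1] timeout(2) → N2(cand b5 [-])
[2] deliver 2→0 → N0(foll b5 [-])
[3] deliver 0→2 → N2(lead b5 [-])
[4] deliver 2→1 → N1(foll b5 [-])
[5] deliver 1→2 → ∅
[6] timeout(1) → N1(cand b7 [-])
[7] deliver 1→2 → N2(foll b7 [-])
[8] deliver 2→1 → N1(lead b7 [-])
[9] crash(0) → N0(✗foll b5 [-])
[10] deliver 1→2 → ∅
[11] timeout(1) → N1(cand b10 [-])
[12] deliver 2→1 → ∅

7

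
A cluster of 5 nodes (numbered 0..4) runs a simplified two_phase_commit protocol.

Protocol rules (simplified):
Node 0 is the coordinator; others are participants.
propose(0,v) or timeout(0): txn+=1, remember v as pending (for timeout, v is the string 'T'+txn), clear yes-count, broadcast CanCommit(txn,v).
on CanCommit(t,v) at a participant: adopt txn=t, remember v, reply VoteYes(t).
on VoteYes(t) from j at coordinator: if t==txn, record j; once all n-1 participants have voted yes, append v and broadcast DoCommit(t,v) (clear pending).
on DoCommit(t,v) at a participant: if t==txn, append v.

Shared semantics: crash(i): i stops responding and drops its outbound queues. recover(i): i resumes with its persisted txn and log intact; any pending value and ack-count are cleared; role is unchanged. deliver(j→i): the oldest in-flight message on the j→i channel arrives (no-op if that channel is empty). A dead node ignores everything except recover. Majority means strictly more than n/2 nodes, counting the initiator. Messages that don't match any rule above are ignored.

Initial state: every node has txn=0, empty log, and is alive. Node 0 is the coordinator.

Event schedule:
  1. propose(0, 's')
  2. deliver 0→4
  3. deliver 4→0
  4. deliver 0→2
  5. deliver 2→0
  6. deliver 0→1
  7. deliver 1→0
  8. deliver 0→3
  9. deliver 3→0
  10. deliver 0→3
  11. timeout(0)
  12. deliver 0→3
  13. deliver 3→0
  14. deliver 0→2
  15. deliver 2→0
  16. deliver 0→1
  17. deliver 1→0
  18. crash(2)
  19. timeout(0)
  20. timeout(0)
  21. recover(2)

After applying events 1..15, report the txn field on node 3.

e1 propose(0,'s'): 0[coor,t=1,-]
e2 deliver 0→4: 4[part,t=1,-]
e3 deliver 4→0: ·
e4 deliver 0→2: 2[part,t=1,-]
e5 deliver 2→0: ·
e6 deliver 0→1: 1[part,t=1,-]
e7 deliver 1→0: ·
e8 deliver 0→3: 3[part,t=1,-]
e9 deliver 3→0: 0[coor,t=1,s]
e10 deliver 0→3: 3[part,t=1,s]
e11 timeout(0): 0[coor,t=2,s]
e12 deliver 0→3: 3[part,t=2,s]
e13 deliver 3→0: ·
e14 deliver 0→2: 2[part,t=1,s]
e15 deliver 2→0: ·

2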